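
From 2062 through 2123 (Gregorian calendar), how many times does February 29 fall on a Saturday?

Leap years in 2062–2123: 14 of them.
Feb 29 weekday advances by 5 (mod 7) from one leap year to the next four years later (or differs when a century non-leap intervenes).
Leap-day weekdays: 2064:Fri 2068:Wed 2072:Mon 2076:Sat✓ 2080:Thu 2084:Tue 2088:Sun 2092:Fri 2096:Wed 2104:Fri 2108:Wed 2112:Mon 2116:Sat✓ 2120:Thu
Saturday: 2076, 2116 → 2.

2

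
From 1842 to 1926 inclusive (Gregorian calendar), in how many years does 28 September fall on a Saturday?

Track 28 September's weekday year by year (advancing +1, or +2 across a Feb 29):
  1842: Wed  1843: Thu (+1)  1844: Sat (+2) ✓  1845: Sun (+1)  1846: Mon (+1)
  1847: Tue (+1)  1848: Thu (+2)  1849: Fri (+1)  1850: Sat (+1) ✓  1851: Sun (+1)
  1852: Tue (+2)  1853: Wed (+1)  1854: Thu (+1)  1855: Fri (+1)  … (57 more years) …
  1913: Sun (+1)  1914: Mon (+1)  1915: Tue (+1)  1916: Thu (+2)  1917: Fri (+1)
  1918: Sat (+1) ✓  1919: Sun (+1)  1920: Tue (+2)  1921: Wed (+1)  1922: Thu (+1)
  1923: Fri (+1)  1924: Sun (+2)  1925: Mon (+1)  1926: Tue (+1)
Saturday years: 1844, 1850, 1861, 1867, 1872, 1878, 1889, 1895, 1901, 1907, 1912, 1918 — 12 in total.

12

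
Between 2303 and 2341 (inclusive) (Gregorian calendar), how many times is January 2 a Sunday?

5

Track January 2's weekday year by year (advancing +1, or +2 across a Feb 29):
  2303: Fri  2304: Sat (+1)  2305: Mon (+2)  2306: Tue (+1)  2307: Wed (+1)
  2308: Thu (+1)  2309: Sat (+2)  2310: Sun (+1) ✓  2311: Mon (+1)  2312: Tue (+1)
  2313: Thu (+2)  2314: Fri (+1)  2315: Sat (+1)  2316: Sun (+1) ✓  … (11 more years) …
  2328: Mon (+1)  2329: Wed (+2)  2330: Thu (+1)  2331: Fri (+1)  2332: Sat (+1)
  2333: Mon (+2)  2334: Tue (+1)  2335: Wed (+1)  2336: Thu (+1)  2337: Sat (+2)
  2338: Sun (+1) ✓  2339: Mon (+1)  2340: Tue (+1)  2341: Thu (+2)
Sunday years: 2310, 2316, 2321, 2327, 2338 — 5 in total.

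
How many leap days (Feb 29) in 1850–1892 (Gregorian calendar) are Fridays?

2

Leap years in 1850–1892: 11 of them.
Feb 29 weekday advances by 5 (mod 7) from one leap year to the next four years later (or differs when a century non-leap intervenes).
Leap-day weekdays: 1852:Sun 1856:Fri✓ 1860:Wed 1864:Mon 1868:Sat 1872:Thu 1876:Tue 1880:Sun 1884:Fri✓ 1888:Wed 1892:Mon
Friday: 1856, 1884 → 2.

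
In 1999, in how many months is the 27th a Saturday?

3

Check the 27th of each month of 1999: Jan 27: Wed, Feb 27: Sat, Mar 27: Sat, Apr 27: Tue, May 27: Thu, Jun 27: Sun, Jul 27: Tue, Aug 27: Fri, Sep 27: Mon, Oct 27: Wed, Nov 27: Sat, Dec 27: Mon.
Saturday occurs in February, March, November — 3 months.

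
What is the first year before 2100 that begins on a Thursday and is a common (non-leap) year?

2099

Jan 1 advances by 2 weekdays after a leap year and by 1 after a common year.
2100: Jan 1 is Friday.
2099: Thursday
2099 begins on a Thursday and is a common year.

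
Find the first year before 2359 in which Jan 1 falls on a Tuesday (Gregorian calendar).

2357

Jan 1 advances by 2 weekdays after a leap year and by 1 after a common year.
2359: Jan 1 is Thursday.
2358: Wednesday
2357: Tuesday
2357 begins on a Tuesday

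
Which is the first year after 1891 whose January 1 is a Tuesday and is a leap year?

1924

Jan 1 advances by 2 weekdays after a leap year and by 1 after a common year.
1891: Jan 1 is Thursday.
1892: Friday (leap)
1893: Sunday
1894: Monday
1895: Tuesday
1896: Wednesday (leap)
1897: Friday
1898: Saturday
1899: Sunday
1900: Monday
1901: Tuesday
1902: Wednesday
1903: Thursday
1904: Friday (leap)
1905: Sunday
1906: Monday
1907: Tuesday
1908: Wednesday (leap)
1909: Friday
1910: Saturday
1911: Sunday
1912: Monday (leap)
1913: Wednesday
1914: Thursday
1915: Friday
1916: Saturday (leap)
1917: Monday
1918: Tuesday
1919: Wednesday
1920: Thursday (leap)
1921: Saturday
1922: Sunday
1923: Monday
1924: Tuesday (leap)
1924 begins on a Tuesday and is a leap year.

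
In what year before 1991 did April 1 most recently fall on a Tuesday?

1986

From one year to the next, a fixed date's weekday advances by 1, or by 2 when a Feb 29 lies between the two dates.
1991: April 1 is Monday.
1990: Sunday (−1)
1989: Saturday (−1)
1988: Friday (−1)
1987: Wednesday (−2)
1986: Tuesday (−1)
April 1 falls on a Tuesday in 1986.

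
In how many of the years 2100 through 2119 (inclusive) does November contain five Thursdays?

November has 30 days; it has five Thursdays when Thursday falls among the first (month-length − 28) days — i.e. when November 1 is one of Thursday/Wednesday.
November 1 by year: 2100:Mon 2101:Tue 2102:Wed✓ 2103:Thu✓ 2104:Sat 2105:Sun 2106:Mon 2107:Tue 2108:Thu✓ 2109:Fri 2110:Sat 2111:Sun 2112:Tue 2113:Wed✓ 2114:Thu✓ 2115:Fri 2116:Sun 2117:Mon 2118:Tue 2119:Wed✓
Years with five Thursdays: 2102, 2103, 2108, 2113, 2114, 2119 → 6.

6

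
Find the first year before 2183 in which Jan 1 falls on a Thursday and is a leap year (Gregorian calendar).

Jan 1 advances by 2 weekdays after a leap year and by 1 after a common year.
2183: Jan 1 is Wednesday.
2182: Tuesday
2181: Monday
2180: Saturday (leap)
2179: Friday
2178: Thursday
2177: Wednesday
2176: Monday (leap)
2175: Sunday
2174: Saturday
2173: Friday
2172: Wednesday (leap)
2171: Tuesday
2170: Monday
2169: Sunday
2168: Friday (leap)
2167: Thursday
2166: Wednesday
2165: Tuesday
2164: Sunday (leap)
2163: Saturday
2162: Friday
2161: Thursday
2160: Tuesday (leap)
2159: Monday
2158: Sunday
2157: Saturday
2156: Thursday (leap)
2156 begins on a Thursday and is a leap year.

2156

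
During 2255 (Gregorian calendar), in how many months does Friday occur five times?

4

A month of length L has five Fridays iff its first Friday is on day ≤ L−28 (so day 1–3 in a 31-day month, 1–2 in a 30-day month, day 1 in a leap February).
Checking each month of 2255: Jan starts Mon (31d); Feb starts Thu (28d); Mar starts Thu (31d) ✓; Apr starts Sun (30d); May starts Tue (31d); Jun starts Fri (30d) ✓; Jul starts Sun (31d); Aug starts Wed (31d) ✓; Sep starts Sat (30d); Oct starts Mon (31d); Nov starts Thu (30d) ✓; Dec starts Sat (31d).
Five-Friday months: March, June, August, November → 4.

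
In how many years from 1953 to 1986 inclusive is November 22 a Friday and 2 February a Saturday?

4

Check each year's weekday for November 22 and 2 February:
  1953: Sun/Mon  1954: Mon/Tue  1955: Tue/Wed  1956: Thu/Thu  1957: Fri/Sat ✓  1958: Sat/Sun  1959: Sun/Mon  1960: Tue/Tue  1961: Wed/Thu  1962: Thu/Fri  1963: Fri/Sat ✓  1964: Sun/Sun  1965: Mon/Tue  1966: Tue/Wed  …(6 more)…  1973: Thu/Fri  1974: Fri/Sat ✓  1975: Sat/Sun  1976: Mon/Mon  1977: Tue/Wed  1978: Wed/Thu  1979: Thu/Fri  1980: Sat/Sat  1981: Sun/Mon  1982: Mon/Tue  1983: Tue/Wed  1984: Thu/Thu  1985: Fri/Sat ✓  1986: Sat/Sun
Both conditions hold in: 1957, 1963, 1974, 1985 — 4.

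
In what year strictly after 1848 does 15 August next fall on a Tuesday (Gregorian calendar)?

1854

From one year to the next, a fixed date's weekday advances by 1, or by 2 when a Feb 29 lies between the two dates.
1848: August 15 is Tuesday.
1849: Wednesday (+1)
1850: Thursday (+1)
1851: Friday (+1)
1852: Sunday (+2)
1853: Monday (+1)
1854: Tuesday (+1)
15 August falls on a Tuesday in 1854.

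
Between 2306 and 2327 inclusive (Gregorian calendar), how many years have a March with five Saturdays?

March has 31 days; it has five Saturdays when Saturday falls among the first (month-length − 28) days — i.e. when March 1 is one of Saturday/Friday/Thursday.
March 1 by year: 2306:Thu✓ 2307:Fri✓ 2308:Sun 2309:Mon 2310:Tue 2311:Wed 2312:Fri✓ 2313:Sat✓ 2314:Sun 2315:Mon 2316:Wed 2317:Thu✓ 2318:Fri✓ 2319:Sat✓ 2320:Mon 2321:Tue 2322:Wed 2323:Thu✓ 2324:Sat✓ 2325:Sun 2326:Mon 2327:Tue
Years with five Saturdays: 2306, 2307, 2312, 2313, 2317, 2318, 2319, 2323, 2324 → 9.

9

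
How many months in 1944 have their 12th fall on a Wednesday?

Check the 12th of each month of 1944: Jan 12: Wed, Feb 12: Sat, Mar 12: Sun, Apr 12: Wed, May 12: Fri, Jun 12: Mon, Jul 12: Wed, Aug 12: Sat, Sep 12: Tue, Oct 12: Thu, Nov 12: Sun, Dec 12: Tue.
Wednesday occurs in January, April, July — 3 months.

3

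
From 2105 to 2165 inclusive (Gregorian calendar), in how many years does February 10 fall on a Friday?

9

Track February 10's weekday year by year (advancing +1, or +2 across a Feb 29):
  2105: Tue  2106: Wed (+1)  2107: Thu (+1)  2108: Fri (+1) ✓  2109: Sun (+2)
  2110: Mon (+1)  2111: Tue (+1)  2112: Wed (+1)  2113: Fri (+2) ✓  2114: Sat (+1)
  2115: Sun (+1)  2116: Mon (+1)  2117: Wed (+2)  2118: Thu (+1)  … (33 more years) …
  2152: Thu (+1)  2153: Sat (+2)  2154: Sun (+1)  2155: Mon (+1)  2156: Tue (+1)
  2157: Thu (+2)  2158: Fri (+1) ✓  2159: Sat (+1)  2160: Sun (+1)  2161: Tue (+2)
  2162: Wed (+1)  2163: Thu (+1)  2164: Fri (+1) ✓  2165: Sun (+2)
Friday years: 2108, 2113, 2119, 2130, 2136, 2141, 2147, 2158, 2164 — 9 in total.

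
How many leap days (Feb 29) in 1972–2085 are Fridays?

Leap years in 1972–2085: 29 of them.
Feb 29 weekday advances by 5 (mod 7) from one leap year to the next four years later (or differs when a century non-leap intervenes).
Leap-day weekdays: 1972:Tue 1976:Sun 1980:Fri✓ 1984:Wed 1988:Mon 1992:Sat 1996:Thu 2000:Tue 2004:Sun 2008:Fri✓ 2012:Wed 2016:Mon 2020:Sat …(3 more)… 2036:Fri✓ 2040:Wed 2044:Mon 2048:Sat 2052:Thu 2056:Tue 2060:Sun 2064:Fri✓ 2068:Wed 2072:Mon 2076:Sat 2080:Thu 2084:Tue
Friday: 1980, 2008, 2036, 2064 → 4.

4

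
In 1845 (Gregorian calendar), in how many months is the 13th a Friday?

Check the 13th of each month of 1845: Jan 13: Mon, Feb 13: Thu, Mar 13: Thu, Apr 13: Sun, May 13: Tue, Jun 13: Fri, Jul 13: Sun, Aug 13: Wed, Sep 13: Sat, Oct 13: Mon, Nov 13: Thu, Dec 13: Sat.
Friday occurs in June — 1 month.

1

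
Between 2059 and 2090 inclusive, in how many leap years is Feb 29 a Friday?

1

Leap years in 2059–2090: 8 of them.
Feb 29 weekday advances by 5 (mod 7) from one leap year to the next four years later (or differs when a century non-leap intervenes).
Leap-day weekdays: 2060:Sun 2064:Fri✓ 2068:Wed 2072:Mon 2076:Sat 2080:Thu 2084:Tue 2088:Sun
Friday: 2064 → 1.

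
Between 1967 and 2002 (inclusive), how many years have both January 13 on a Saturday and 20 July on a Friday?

Check each year's weekday for January 13 and 20 July:
  1967: Fri/Thu  1968: Sat/Sat  1969: Mon/Sun  1970: Tue/Mon  1971: Wed/Tue  1972: Thu/Thu  1973: Sat/Fri ✓  1974: Sun/Sat  1975: Mon/Sun  1976: Tue/Tue  1977: Thu/Wed  1978: Fri/Thu  1979: Sat/Fri ✓  1980: Sun/Sun  …(8 more)…  1989: Fri/Thu  1990: Sat/Fri ✓  1991: Sun/Sat  1992: Mon/Mon  1993: Wed/Tue  1994: Thu/Wed  1995: Fri/Thu  1996: Sat/Sat  1997: Mon/Sun  1998: Tue/Mon  1999: Wed/Tue  2000: Thu/Thu  2001: Sat/Fri ✓  2002: Sun/Sat
Both conditions hold in: 1973, 1979, 1990, 2001 — 4.

4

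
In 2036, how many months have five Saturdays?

4

A month of length L has five Saturdays iff its first Saturday is on day ≤ L−28 (so day 1–3 in a 31-day month, 1–2 in a 30-day month, day 1 in a leap February).
Checking each month of 2036: Jan starts Tue (31d); Feb starts Fri (29d); Mar starts Sat (31d) ✓; Apr starts Tue (30d); May starts Thu (31d) ✓; Jun starts Sun (30d); Jul starts Tue (31d); Aug starts Fri (31d) ✓; Sep starts Mon (30d); Oct starts Wed (31d); Nov starts Sat (30d) ✓; Dec starts Mon (31d).
Five-Saturday months: March, May, August, November → 4.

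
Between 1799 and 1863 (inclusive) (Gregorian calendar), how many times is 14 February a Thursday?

10

Track 14 February's weekday year by year (advancing +1, or +2 across a Feb 29):
  1799: Thu ✓  1800: Fri (+1)  1801: Sat (+1)  1802: Sun (+1)  1803: Mon (+1)
  1804: Tue (+1)  1805: Thu (+2) ✓  1806: Fri (+1)  1807: Sat (+1)  1808: Sun (+1)
  1809: Tue (+2)  1810: Wed (+1)  1811: Thu (+1) ✓  1812: Fri (+1)  … (37 more years) …
  1850: Thu (+1) ✓  1851: Fri (+1)  1852: Sat (+1)  1853: Mon (+2)  1854: Tue (+1)
  1855: Wed (+1)  1856: Thu (+1) ✓  1857: Sat (+2)  1858: Sun (+1)  1859: Mon (+1)
  1860: Tue (+1)  1861: Thu (+2) ✓  1862: Fri (+1)  1863: Sat (+1)
Thursday years: 1799, 1805, 1811, 1822, 1828, 1833, 1839, 1850, 1856, 1861 — 10 in total.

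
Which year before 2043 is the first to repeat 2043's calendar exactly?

Two years share a calendar iff Jan 1 falls on the same weekday and both are leap or both are common. 2043: Jan 1 is Thursday, common year.
2042: Jan 1 Wednesday, common
2041: Jan 1 Tuesday, common
2040: Jan 1 Sunday, leap
2039: Jan 1 Saturday, common
2038: Jan 1 Friday, common
2037: Jan 1 Thursday, common
2037 matches on both conditions.

2037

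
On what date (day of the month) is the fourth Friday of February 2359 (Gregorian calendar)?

27

February 1, 2359 is a Sunday, so the first Friday is the 6th.
The fourth Friday is 6 + 21 = 27.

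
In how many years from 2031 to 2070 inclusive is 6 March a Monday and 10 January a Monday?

Check each year's weekday for 6 March and 10 January:
  2031: Thu/Fri  2032: Sat/Sat  2033: Sun/Mon  2034: Mon/Tue  2035: Tue/Wed  2036: Thu/Thu  2037: Fri/Sat  2038: Sat/Sun  2039: Sun/Mon  2040: Tue/Tue  2041: Wed/Thu  2042: Thu/Fri  2043: Fri/Sat  2044: Sun/Sun  …(12 more)…  2057: Tue/Wed  2058: Wed/Thu  2059: Thu/Fri  2060: Sat/Sat  2061: Sun/Mon  2062: Mon/Tue  2063: Tue/Wed  2064: Thu/Thu  2065: Fri/Sat  2066: Sat/Sun  2067: Sun/Mon  2068: Tue/Tue  2069: Wed/Thu  2070: Thu/Fri
Both conditions hold in: 2056 — 1.

1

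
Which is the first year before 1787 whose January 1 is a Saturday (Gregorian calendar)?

Jan 1 advances by 2 weekdays after a leap year and by 1 after a common year.
1787: Jan 1 is Monday.
1786: Sunday
1785: Saturday
1785 begins on a Saturday

1785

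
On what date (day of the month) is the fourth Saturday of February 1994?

26

February 1, 1994 is a Tuesday, so the first Saturday is the 5th.
The fourth Saturday is 5 + 21 = 26.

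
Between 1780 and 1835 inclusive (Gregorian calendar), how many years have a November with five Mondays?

15

November has 30 days; it has five Mondays when Monday falls among the first (month-length − 28) days — i.e. when November 1 is one of Monday/Sunday.
November 1 by year: 1780:Wed 1781:Thu 1782:Fri 1783:Sat 1784:Mon✓ 1785:Tue 1786:Wed 1787:Thu 1788:Sat 1789:Sun✓ 1790:Mon✓ 1791:Tue 1792:Thu 1793:Fri 1794:Sat …(26 more)… 1821:Thu 1822:Fri 1823:Sat 1824:Mon✓ 1825:Tue 1826:Wed 1827:Thu 1828:Sat 1829:Sun✓ 1830:Mon✓ 1831:Tue 1832:Thu 1833:Fri 1834:Sat 1835:Sun✓
Years with five Mondays: 1784, 1789, 1790, 1795, 1801, 1802, 1807, 1812, 1813, 1818, 1819, 1824, 1829, 1830, 1835 → 15.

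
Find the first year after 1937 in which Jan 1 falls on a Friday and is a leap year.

Jan 1 advances by 2 weekdays after a leap year and by 1 after a common year.
1937: Jan 1 is Friday.
1938: Saturday
1939: Sunday
1940: Monday (leap)
1941: Wednesday
1942: Thursday
1943: Friday
1944: Saturday (leap)
1945: Monday
1946: Tuesday
1947: Wednesday
1948: Thursday (leap)
1949: Saturday
1950: Sunday
1951: Monday
1952: Tuesday (leap)
1953: Thursday
1954: Friday
1955: Saturday
1956: Sunday (leap)
1957: Tuesday
1958: Wednesday
1959: Thursday
1960: Friday (leap)
1960 begins on a Friday and is a leap year.

1960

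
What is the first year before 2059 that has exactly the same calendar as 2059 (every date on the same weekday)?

Two years share a calendar iff Jan 1 falls on the same weekday and both are leap or both are common. 2059: Jan 1 is Wednesday, common year.
2058: Jan 1 Tuesday, common
2057: Jan 1 Monday, common
2056: Jan 1 Saturday, leap
2055: Jan 1 Friday, common
2054: Jan 1 Thursday, common
2053: Jan 1 Wednesday, common
2053 matches on both conditions.

2053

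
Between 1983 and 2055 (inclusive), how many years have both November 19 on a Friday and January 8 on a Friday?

Check each year's weekday for November 19 and January 8:
  1983: Sat/Sat  1984: Mon/Sun  1985: Tue/Tue  1986: Wed/Wed  1987: Thu/Thu  1988: Sat/Fri  1989: Sun/Sun  1990: Mon/Mon  1991: Tue/Tue  1992: Thu/Wed  1993: Fri/Fri ✓  1994: Sat/Sat  1995: Sun/Sun  1996: Tue/Mon  …(45 more)…  2042: Wed/Wed  2043: Thu/Thu  2044: Sat/Fri  2045: Sun/Sun  2046: Mon/Mon  2047: Tue/Tue  2048: Thu/Wed  2049: Fri/Fri ✓  2050: Sat/Sat  2051: Sun/Sun  2052: Tue/Mon  2053: Wed/Wed  2054: Thu/Thu  2055: Fri/Fri ✓
Both conditions hold in: 1993, 1999, 2010, 2021, 2027, 2038, 2049, 2055 — 8.

8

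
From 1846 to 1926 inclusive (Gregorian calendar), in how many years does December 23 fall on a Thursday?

Track December 23's weekday year by year (advancing +1, or +2 across a Feb 29):
  1846: Wed  1847: Thu (+1) ✓  1848: Sat (+2)  1849: Sun (+1)  1850: Mon (+1)
  1851: Tue (+1)  1852: Thu (+2) ✓  1853: Fri (+1)  1854: Sat (+1)  1855: Sun (+1)
  1856: Tue (+2)  1857: Wed (+1)  1858: Thu (+1) ✓  1859: Fri (+1)  … (53 more years) …
  1913: Tue (+1)  1914: Wed (+1)  1915: Thu (+1) ✓  1916: Sat (+2)  1917: Sun (+1)
  1918: Mon (+1)  1919: Tue (+1)  1920: Thu (+2) ✓  1921: Fri (+1)  1922: Sat (+1)
  1923: Sun (+1)  1924: Tue (+2)  1925: Wed (+1)  1926: Thu (+1) ✓
Thursday years: 1847, 1852, 1858, 1869, 1875, 1880, 1886, 1897, 1909, 1915, 1920, 1926 — 12 in total.

12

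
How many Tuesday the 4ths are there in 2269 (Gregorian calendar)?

1

Check the 4th of each month of 2269: Jan 4: Mon, Feb 4: Thu, Mar 4: Thu, Apr 4: Sun, May 4: Tue, Jun 4: Fri, Jul 4: Sun, Aug 4: Wed, Sep 4: Sat, Oct 4: Mon, Nov 4: Thu, Dec 4: Sat.
Tuesday occurs in May — 1 month.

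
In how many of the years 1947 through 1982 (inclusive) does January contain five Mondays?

15

January has 31 days; it has five Mondays when Monday falls among the first (month-length − 28) days — i.e. when January 1 is one of Monday/Sunday/Saturday.
January 1 by year: 1947:Wed 1948:Thu 1949:Sat✓ 1950:Sun✓ 1951:Mon✓ 1952:Tue 1953:Thu 1954:Fri 1955:Sat✓ 1956:Sun✓ 1957:Tue 1958:Wed 1959:Thu 1960:Fri 1961:Sun✓ …(6 more)… 1968:Mon✓ 1969:Wed 1970:Thu 1971:Fri 1972:Sat✓ 1973:Mon✓ 1974:Tue 1975:Wed 1976:Thu 1977:Sat✓ 1978:Sun✓ 1979:Mon✓ 1980:Tue 1981:Thu 1982:Fri
Years with five Mondays: 1949, 1950, 1951, 1955, 1956, 1961, 1962, 1966, 1967, 1968, 1972, 1973, 1977, 1978, 1979 → 15.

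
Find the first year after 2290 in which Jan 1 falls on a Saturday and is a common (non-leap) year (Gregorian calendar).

2298

Jan 1 advances by 2 weekdays after a leap year and by 1 after a common year.
2290: Jan 1 is Wednesday.
2291: Thursday
2292: Friday (leap)
2293: Sunday
2294: Monday
2295: Tuesday
2296: Wednesday (leap)
2297: Friday
2298: Saturday
2298 begins on a Saturday and is a common year.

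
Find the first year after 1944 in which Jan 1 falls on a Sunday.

Jan 1 advances by 2 weekdays after a leap year and by 1 after a common year.
1944: Jan 1 is Saturday (leap).
1945: Monday
1946: Tuesday
1947: Wednesday
1948: Thursday (leap)
1949: Saturday
1950: Sunday
1950 begins on a Sunday

1950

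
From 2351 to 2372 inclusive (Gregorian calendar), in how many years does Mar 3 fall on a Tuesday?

Track Mar 3's weekday year by year (advancing +1, or +2 across a Feb 29):
  2351: Sat  2352: Mon (+2)  2353: Tue (+1) ✓  2354: Wed (+1)  2355: Thu (+1)
  2356: Sat (+2)  2357: Sun (+1)  2358: Mon (+1)  2359: Tue (+1) ✓  2360: Thu (+2)
  2361: Fri (+1)  2362: Sat (+1)  2363: Sun (+1)  2364: Tue (+2) ✓  2365: Wed (+1)
  2366: Thu (+1)  2367: Fri (+1)  2368: Sun (+2)  2369: Mon (+1)  2370: Tue (+1) ✓
  2371: Wed (+1)  2372: Fri (+2)
Tuesday years: 2353, 2359, 2364, 2370 — 4 in total.

4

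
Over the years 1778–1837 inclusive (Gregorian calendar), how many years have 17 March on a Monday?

9

Track 17 March's weekday year by year (advancing +1, or +2 across a Feb 29):
  1778: Tue  1779: Wed (+1)  1780: Fri (+2)  1781: Sat (+1)  1782: Sun (+1)
  1783: Mon (+1) ✓  1784: Wed (+2)  1785: Thu (+1)  1786: Fri (+1)  1787: Sat (+1)
  1788: Mon (+2) ✓  1789: Tue (+1)  1790: Wed (+1)  1791: Thu (+1)  … (32 more years) …
  1824: Wed (+2)  1825: Thu (+1)  1826: Fri (+1)  1827: Sat (+1)  1828: Mon (+2) ✓
  1829: Tue (+1)  1830: Wed (+1)  1831: Thu (+1)  1832: Sat (+2)  1833: Sun (+1)
  1834: Mon (+1) ✓  1835: Tue (+1)  1836: Thu (+2)  1837: Fri (+1)
Monday years: 1783, 1788, 1794, 1800, 1806, 1817, 1823, 1828, 1834 — 9 in total.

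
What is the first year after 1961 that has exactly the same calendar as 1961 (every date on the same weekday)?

Two years share a calendar iff Jan 1 falls on the same weekday and both are leap or both are common. 1961: Jan 1 is Sunday, common year.
1962: Jan 1 Monday, common
1963: Jan 1 Tuesday, common
1964: Jan 1 Wednesday, leap
1965: Jan 1 Friday, common
1966: Jan 1 Saturday, common
1967: Jan 1 Sunday, common
1967 matches on both conditions.

1967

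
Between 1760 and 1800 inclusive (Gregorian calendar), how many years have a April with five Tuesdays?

13

April has 30 days; it has five Tuesdays when Tuesday falls among the first (month-length − 28) days — i.e. when April 1 is one of Tuesday/Monday.
April 1 by year: 1760:Tue✓ 1761:Wed 1762:Thu 1763:Fri 1764:Sun 1765:Mon✓ 1766:Tue✓ 1767:Wed 1768:Fri 1769:Sat 1770:Sun 1771:Mon✓ 1772:Wed 1773:Thu 1774:Fri …(11 more)… 1786:Sat 1787:Sun 1788:Tue✓ 1789:Wed 1790:Thu 1791:Fri 1792:Sun 1793:Mon✓ 1794:Tue✓ 1795:Wed 1796:Fri 1797:Sat 1798:Sun 1799:Mon✓ 1800:Tue✓
Years with five Tuesdays: 1760, 1765, 1766, 1771, 1776, 1777, 1782, 1783, 1788, 1793, 1794, 1799, 1800 → 13.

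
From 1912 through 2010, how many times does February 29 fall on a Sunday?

4

Leap years in 1912–2010: 25 of them.
Feb 29 weekday advances by 5 (mod 7) from one leap year to the next four years later (or differs when a century non-leap intervenes).
Leap-day weekdays: 1912:Thu 1916:Tue 1920:Sun✓ 1924:Fri 1928:Wed 1932:Mon 1936:Sat 1940:Thu 1944:Tue 1948:Sun✓ 1952:Fri 1956:Wed 1960:Mon 1964:Sat 1968:Thu 1972:Tue 1976:Sun✓ 1980:Fri 1984:Wed 1988:Mon 1992:Sat 1996:Thu 2000:Tue 2004:Sun✓ 2008:Fri
Sunday: 1920, 1948, 1976, 2004 → 4.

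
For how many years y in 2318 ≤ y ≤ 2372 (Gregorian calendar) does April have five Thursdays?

April has 30 days; it has five Thursdays when Thursday falls among the first (month-length − 28) days — i.e. when April 1 is one of Thursday/Wednesday.
April 1 by year: 2318:Mon 2319:Tue 2320:Thu✓ 2321:Fri 2322:Sat 2323:Sun 2324:Tue 2325:Wed✓ 2326:Thu✓ 2327:Fri 2328:Sun 2329:Mon 2330:Tue 2331:Wed✓ 2332:Fri …(25 more)… 2358:Tue 2359:Wed✓ 2360:Fri 2361:Sat 2362:Sun 2363:Mon 2364:Wed✓ 2365:Thu✓ 2366:Fri 2367:Sat 2368:Mon 2369:Tue 2370:Wed✓ 2371:Thu✓ 2372:Sat
Years with five Thursdays: 2320, 2325, 2326, 2331, 2336, 2337, 2342, 2343, 2348, 2353, 2354, 2359, 2364, 2365, 2370, 2371 → 16.

16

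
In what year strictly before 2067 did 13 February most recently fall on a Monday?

2062

From one year to the next, a fixed date's weekday advances by 1, or by 2 when a Feb 29 lies between the two dates.
2067: February 13 is Sunday.
2066: Saturday (−1)
2065: Friday (−1)
2064: Wednesday (−2)
2063: Tuesday (−1)
2062: Monday (−1)
13 February falls on a Monday in 2062.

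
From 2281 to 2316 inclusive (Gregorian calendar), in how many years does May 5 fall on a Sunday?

5

Track May 5's weekday year by year (advancing +1, or +2 across a Feb 29):
  2281: Thu  2282: Fri (+1)  2283: Sat (+1)  2284: Mon (+2)  2285: Tue (+1)
  2286: Wed (+1)  2287: Thu (+1)  2288: Sat (+2)  2289: Sun (+1) ✓  2290: Mon (+1)
  2291: Tue (+1)  2292: Thu (+2)  2293: Fri (+1)  2294: Sat (+1)  … (8 more years) …
  2303: Tue (+1)  2304: Thu (+2)  2305: Fri (+1)  2306: Sat (+1)  2307: Sun (+1) ✓
  2308: Tue (+2)  2309: Wed (+1)  2310: Thu (+1)  2311: Fri (+1)  2312: Sun (+2) ✓
  2313: Mon (+1)  2314: Tue (+1)  2315: Wed (+1)  2316: Fri (+2)
Sunday years: 2289, 2295, 2301, 2307, 2312 — 5 in total.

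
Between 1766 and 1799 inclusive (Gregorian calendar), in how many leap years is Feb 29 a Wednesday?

1

Leap years in 1766–1799: 8 of them.
Feb 29 weekday advances by 5 (mod 7) from one leap year to the next four years later (or differs when a century non-leap intervenes).
Leap-day weekdays: 1768:Mon 1772:Sat 1776:Thu 1780:Tue 1784:Sun 1788:Fri 1792:Wed✓ 1796:Mon
Wednesday: 1792 → 1.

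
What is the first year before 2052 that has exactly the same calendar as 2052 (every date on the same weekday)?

Two years share a calendar iff Jan 1 falls on the same weekday and both are leap or both are common. 2052: Jan 1 is Monday, leap year.
2051: Jan 1 Sunday, common
2050: Jan 1 Saturday, common
2049: Jan 1 Friday, common
2048: Jan 1 Wednesday, leap
2047: Jan 1 Tuesday, common
2046: Jan 1 Monday, common
2045: Jan 1 Sunday, common
2044: Jan 1 Friday, leap
2043: Jan 1 Thursday, common
2042: Jan 1 Wednesday, common
2041: Jan 1 Tuesday, common
2040: Jan 1 Sunday, leap
2039: Jan 1 Saturday, common
2038: Jan 1 Friday, common
2037: Jan 1 Thursday, common
2036: Jan 1 Tuesday, leap
2035: Jan 1 Monday, common
2034: Jan 1 Sunday, common
2033: Jan 1 Saturday, common
2032: Jan 1 Thursday, leap
2031: Jan 1 Wednesday, common
2030: Jan 1 Tuesday, common
2029: Jan 1 Monday, common
2028: Jan 1 Saturday, leap
2027: Jan 1 Friday, common
2026: Jan 1 Thursday, common
2025: Jan 1 Wednesday, common
2024: Jan 1 Monday, leap
2024 matches on both conditions.

2024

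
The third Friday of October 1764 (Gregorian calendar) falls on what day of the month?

19

October 1, 1764 is a Monday, so the first Friday is the 5th.
The third Friday is 5 + 14 = 19.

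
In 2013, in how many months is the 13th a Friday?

Check the 13th of each month of 2013: Jan 13: Sun, Feb 13: Wed, Mar 13: Wed, Apr 13: Sat, May 13: Mon, Jun 13: Thu, Jul 13: Sat, Aug 13: Tue, Sep 13: Fri, Oct 13: Sun, Nov 13: Wed, Dec 13: Fri.
Friday occurs in September, December — 2 months.

2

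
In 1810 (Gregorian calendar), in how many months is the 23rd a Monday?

Check the 23rd of each month of 1810: Jan 23: Tue, Feb 23: Fri, Mar 23: Fri, Apr 23: Mon, May 23: Wed, Jun 23: Sat, Jul 23: Mon, Aug 23: Thu, Sep 23: Sun, Oct 23: Tue, Nov 23: Fri, Dec 23: Sun.
Monday occurs in April, July — 2 months.

2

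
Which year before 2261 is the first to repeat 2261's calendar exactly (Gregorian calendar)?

2250

Two years share a calendar iff Jan 1 falls on the same weekday and both are leap or both are common. 2261: Jan 1 is Tuesday, common year.
2260: Jan 1 Sunday, leap
2259: Jan 1 Saturday, common
2258: Jan 1 Friday, common
2257: Jan 1 Thursday, common
2256: Jan 1 Tuesday, leap
2255: Jan 1 Monday, common
2254: Jan 1 Sunday, common
2253: Jan 1 Saturday, common
2252: Jan 1 Thursday, leap
2251: Jan 1 Wednesday, common
2250: Jan 1 Tuesday, common
2250 matches on both conditions.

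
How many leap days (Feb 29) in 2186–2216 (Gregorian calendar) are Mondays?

2

Leap years in 2186–2216: 7 of them.
Feb 29 weekday advances by 5 (mod 7) from one leap year to the next four years later (or differs when a century non-leap intervenes).
Leap-day weekdays: 2188:Fri 2192:Wed 2196:Mon✓ 2204:Wed 2208:Mon✓ 2212:Sat 2216:Thu
Monday: 2196, 2208 → 2.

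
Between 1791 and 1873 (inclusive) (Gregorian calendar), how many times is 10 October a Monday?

13

Track 10 October's weekday year by year (advancing +1, or +2 across a Feb 29):
  1791: Mon ✓  1792: Wed (+2)  1793: Thu (+1)  1794: Fri (+1)  1795: Sat (+1)
  1796: Mon (+2) ✓  1797: Tue (+1)  1798: Wed (+1)  1799: Thu (+1)  1800: Fri (+1)
  1801: Sat (+1)  1802: Sun (+1)  1803: Mon (+1) ✓  1804: Wed (+2)  … (55 more years) …
  1860: Wed (+2)  1861: Thu (+1)  1862: Fri (+1)  1863: Sat (+1)  1864: Mon (+2) ✓
  1865: Tue (+1)  1866: Wed (+1)  1867: Thu (+1)  1868: Sat (+2)  1869: Sun (+1)
  1870: Mon (+1) ✓  1871: Tue (+1)  1872: Thu (+2)  1873: Fri (+1)
Monday years: 1791, 1796, 1803, 1808, 1814, 1825, 1831, 1836, 1842, 1853, 1859, 1864, 1870 — 13 in total.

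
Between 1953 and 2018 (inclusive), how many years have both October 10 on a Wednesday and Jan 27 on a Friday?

Check each year's weekday for October 10 and Jan 27:
  1953: Sat/Tue  1954: Sun/Wed  1955: Mon/Thu  1956: Wed/Fri ✓  1957: Thu/Sun  1958: Fri/Mon  1959: Sat/Tue  1960: Mon/Wed  1961: Tue/Fri  1962: Wed/Sat  1963: Thu/Sun  1964: Sat/Mon  1965: Sun/Wed  1966: Mon/Thu  …(38 more)…  2005: Mon/Thu  2006: Tue/Fri  2007: Wed/Sat  2008: Fri/Sun  2009: Sat/Tue  2010: Sun/Wed  2011: Mon/Thu  2012: Wed/Fri ✓  2013: Thu/Sun  2014: Fri/Mon  2015: Sat/Tue  2016: Mon/Wed  2017: Tue/Fri  2018: Wed/Sat
Both conditions hold in: 1956, 1984, 2012 — 3.

3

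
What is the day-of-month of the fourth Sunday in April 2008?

April 1, 2008 is a Tuesday, so the first Sunday is the 6th.
The fourth Sunday is 6 + 21 = 27.

27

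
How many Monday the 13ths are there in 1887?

1

Check the 13th of each month of 1887: Jan 13: Thu, Feb 13: Sun, Mar 13: Sun, Apr 13: Wed, May 13: Fri, Jun 13: Mon, Jul 13: Wed, Aug 13: Sat, Sep 13: Tue, Oct 13: Thu, Nov 13: Sun, Dec 13: Tue.
Monday occurs in June — 1 month.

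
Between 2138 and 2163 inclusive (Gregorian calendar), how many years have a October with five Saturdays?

12

October has 31 days; it has five Saturdays when Saturday falls among the first (month-length − 28) days — i.e. when October 1 is one of Saturday/Friday/Thursday.
October 1 by year: 2138:Wed 2139:Thu✓ 2140:Sat✓ 2141:Sun 2142:Mon 2143:Tue 2144:Thu✓ 2145:Fri✓ 2146:Sat✓ 2147:Sun 2148:Tue 2149:Wed 2150:Thu✓ 2151:Fri✓ 2152:Sun 2153:Mon 2154:Tue 2155:Wed 2156:Fri✓ 2157:Sat✓ 2158:Sun 2159:Mon 2160:Wed 2161:Thu✓ 2162:Fri✓ 2163:Sat✓
Years with five Saturdays: 2139, 2140, 2144, 2145, 2146, 2150, 2151, 2156, 2157, 2161, 2162, 2163 → 12.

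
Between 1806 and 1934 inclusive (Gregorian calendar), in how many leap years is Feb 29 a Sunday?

4

Leap years in 1806–1934: 31 of them.
Feb 29 weekday advances by 5 (mod 7) from one leap year to the next four years later (or differs when a century non-leap intervenes).
Leap-day weekdays: 1808:Mon 1812:Sat 1816:Thu 1820:Tue 1824:Sun✓ 1828:Fri 1832:Wed 1836:Mon 1840:Sat 1844:Thu 1848:Tue 1852:Sun✓ 1856:Fri …(5 more)… 1880:Sun✓ 1884:Fri 1888:Wed 1892:Mon 1896:Sat 1904:Mon 1908:Sat 1912:Thu 1916:Tue 1920:Sun✓ 1924:Fri 1928:Wed 1932:Mon
Sunday: 1824, 1852, 1880, 1920 → 4.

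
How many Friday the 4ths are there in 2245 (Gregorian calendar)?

Check the 4th of each month of 2245: Jan 4: Sat, Feb 4: Tue, Mar 4: Tue, Apr 4: Fri, May 4: Sun, Jun 4: Wed, Jul 4: Fri, Aug 4: Mon, Sep 4: Thu, Oct 4: Sat, Nov 4: Tue, Dec 4: Thu.
Friday occurs in April, July — 2 months.

2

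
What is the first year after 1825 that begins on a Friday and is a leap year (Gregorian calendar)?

Jan 1 advances by 2 weekdays after a leap year and by 1 after a common year.
1825: Jan 1 is Saturday.
1826: Sunday
1827: Monday
1828: Tuesday (leap)
1829: Thursday
1830: Friday
1831: Saturday
1832: Sunday (leap)
1833: Tuesday
1834: Wednesday
1835: Thursday
1836: Friday (leap)
1836 begins on a Friday and is a leap year.

1836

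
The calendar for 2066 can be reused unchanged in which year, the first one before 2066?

2055

Two years share a calendar iff Jan 1 falls on the same weekday and both are leap or both are common. 2066: Jan 1 is Friday, common year.
2065: Jan 1 Thursday, common
2064: Jan 1 Tuesday, leap
2063: Jan 1 Monday, common
2062: Jan 1 Sunday, common
2061: Jan 1 Saturday, common
2060: Jan 1 Thursday, leap
2059: Jan 1 Wednesday, common
2058: Jan 1 Tuesday, common
2057: Jan 1 Monday, common
2056: Jan 1 Saturday, leap
2055: Jan 1 Friday, common
2055 matches on both conditions.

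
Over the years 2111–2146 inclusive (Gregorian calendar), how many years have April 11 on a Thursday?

Track April 11's weekday year by year (advancing +1, or +2 across a Feb 29):
  2111: Sat  2112: Mon (+2)  2113: Tue (+1)  2114: Wed (+1)  2115: Thu (+1) ✓
  2116: Sat (+2)  2117: Sun (+1)  2118: Mon (+1)  2119: Tue (+1)  2120: Thu (+2) ✓
  2121: Fri (+1)  2122: Sat (+1)  2123: Sun (+1)  2124: Tue (+2)  … (8 more years) …
  2133: Sat (+1)  2134: Sun (+1)  2135: Mon (+1)  2136: Wed (+2)  2137: Thu (+1) ✓
  2138: Fri (+1)  2139: Sat (+1)  2140: Mon (+2)  2141: Tue (+1)  2142: Wed (+1)
  2143: Thu (+1) ✓  2144: Sat (+2)  2145: Sun (+1)  2146: Mon (+1)
Thursday years: 2115, 2120, 2126, 2137, 2143 — 5 in total.

5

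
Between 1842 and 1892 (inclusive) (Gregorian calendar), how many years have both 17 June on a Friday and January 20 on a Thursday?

6

Check each year's weekday for 17 June and January 20:
  1842: Fri/Thu ✓  1843: Sat/Fri  1844: Mon/Sat  1845: Tue/Mon  1846: Wed/Tue  1847: Thu/Wed  1848: Sat/Thu  1849: Sun/Sat  1850: Mon/Sun  1851: Tue/Mon  1852: Thu/Tue  1853: Fri/Thu ✓  1854: Sat/Fri  1855: Sun/Sat  …(23 more)…  1879: Tue/Mon  1880: Thu/Tue  1881: Fri/Thu ✓  1882: Sat/Fri  1883: Sun/Sat  1884: Tue/Sun  1885: Wed/Tue  1886: Thu/Wed  1887: Fri/Thu ✓  1888: Sun/Fri  1889: Mon/Sun  1890: Tue/Mon  1891: Wed/Tue  1892: Fri/Wed
Both conditions hold in: 1842, 1853, 1859, 1870, 1881, 1887 — 6.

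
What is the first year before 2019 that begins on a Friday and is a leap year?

Jan 1 advances by 2 weekdays after a leap year and by 1 after a common year.
2019: Jan 1 is Tuesday.
2018: Monday
2017: Sunday
2016: Friday (leap)
2016 begins on a Friday and is a leap year.

2016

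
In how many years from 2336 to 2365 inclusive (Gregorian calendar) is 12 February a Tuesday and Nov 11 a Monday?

Check each year's weekday for 12 February and Nov 11:
  2336: Wed/Wed  2337: Fri/Thu  2338: Sat/Fri  2339: Sun/Sat  2340: Mon/Mon  2341: Wed/Tue  2342: Thu/Wed  2343: Fri/Thu  2344: Sat/Sat  2345: Mon/Sun  2346: Tue/Mon ✓  2347: Wed/Tue  2348: Thu/Thu  2349: Sat/Fri  2350: Sun/Sat  2351: Mon/Sun  2352: Tue/Tue  2353: Thu/Wed  2354: Fri/Thu  2355: Sat/Fri  2356: Sun/Sun  2357: Tue/Mon ✓  2358: Wed/Tue  2359: Thu/Wed  2360: Fri/Fri  2361: Sun/Sat  2362: Mon/Sun  2363: Tue/Mon ✓  2364: Wed/Wed  2365: Fri/Thu
Both conditions hold in: 2346, 2357, 2363 — 3.

3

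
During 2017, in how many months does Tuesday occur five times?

A month of length L has five Tuesdays iff its first Tuesday is on day ≤ L−28 (so day 1–3 in a 31-day month, 1–2 in a 30-day month, day 1 in a leap February).
Checking each month of 2017: Jan starts Sun (31d) ✓; Feb starts Wed (28d); Mar starts Wed (31d); Apr starts Sat (30d); May starts Mon (31d) ✓; Jun starts Thu (30d); Jul starts Sat (31d); Aug starts Tue (31d) ✓; Sep starts Fri (30d); Oct starts Sun (31d) ✓; Nov starts Wed (30d); Dec starts Fri (31d).
Five-Tuesday months: January, May, August, October → 4.

4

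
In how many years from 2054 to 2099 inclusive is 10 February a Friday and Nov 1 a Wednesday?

4

Check each year's weekday for 10 February and Nov 1:
  2054: Tue/Sun  2055: Wed/Mon  2056: Thu/Wed  2057: Sat/Thu  2058: Sun/Fri  2059: Mon/Sat  2060: Tue/Mon  2061: Thu/Tue  2062: Fri/Wed ✓  2063: Sat/Thu  2064: Sun/Sat  2065: Tue/Sun  2066: Wed/Mon  2067: Thu/Tue  …(18 more)…  2086: Sun/Fri  2087: Mon/Sat  2088: Tue/Mon  2089: Thu/Tue  2090: Fri/Wed ✓  2091: Sat/Thu  2092: Sun/Sat  2093: Tue/Sun  2094: Wed/Mon  2095: Thu/Tue  2096: Fri/Thu  2097: Sun/Fri  2098: Mon/Sat  2099: Tue/Sun
Both conditions hold in: 2062, 2073, 2079, 2090 — 4.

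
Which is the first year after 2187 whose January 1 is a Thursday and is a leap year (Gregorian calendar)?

Jan 1 advances by 2 weekdays after a leap year and by 1 after a common year.
2187: Jan 1 is Monday.
2188: Tuesday (leap)
2189: Thursday
2190: Friday
2191: Saturday
2192: Sunday (leap)
2193: Tuesday
2194: Wednesday
2195: Thursday
2196: Friday (leap)
2197: Sunday
2198: Monday
2199: Tuesday
2200: Wednesday
2201: Thursday
2202: Friday
2203: Saturday
2204: Sunday (leap)
2205: Tuesday
2206: Wednesday
2207: Thursday
2208: Friday (leap)
2209: Sunday
2210: Monday
2211: Tuesday
2212: Wednesday (leap)
2213: Friday
2214: Saturday
2215: Sunday
2216: Monday (leap)
2217: Wednesday
2218: Thursday
2219: Friday
2220: Saturday (leap)
2221: Monday
2222: Tuesday
2223: Wednesday
2224: Thursday (leap)
2224 begins on a Thursday and is a leap year.

2224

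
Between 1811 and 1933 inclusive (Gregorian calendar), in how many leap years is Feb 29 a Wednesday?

Leap years in 1811–1933: 30 of them.
Feb 29 weekday advances by 5 (mod 7) from one leap year to the next four years later (or differs when a century non-leap intervenes).
Leap-day weekdays: 1812:Sat 1816:Thu 1820:Tue 1824:Sun 1828:Fri 1832:Wed✓ 1836:Mon 1840:Sat 1844:Thu 1848:Tue 1852:Sun 1856:Fri 1860:Wed✓ …(4 more)… 1880:Sun 1884:Fri 1888:Wed✓ 1892:Mon 1896:Sat 1904:Mon 1908:Sat 1912:Thu 1916:Tue 1920:Sun 1924:Fri 1928:Wed✓ 1932:Mon
Wednesday: 1832, 1860, 1888, 1928 → 4.

4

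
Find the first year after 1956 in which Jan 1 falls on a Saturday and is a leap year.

Jan 1 advances by 2 weekdays after a leap year and by 1 after a common year.
1956: Jan 1 is Sunday (leap).
1957: Tuesday
1958: Wednesday
1959: Thursday
1960: Friday (leap)
1961: Sunday
1962: Monday
1963: Tuesday
1964: Wednesday (leap)
1965: Friday
1966: Saturday
1967: Sunday
1968: Monday (leap)
1969: Wednesday
1970: Thursday
1971: Friday
1972: Saturday (leap)
1972 begins on a Saturday and is a leap year.

1972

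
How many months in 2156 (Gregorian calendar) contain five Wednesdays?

4

A month of length L has five Wednesdays iff its first Wednesday is on day ≤ L−28 (so day 1–3 in a 31-day month, 1–2 in a 30-day month, day 1 in a leap February).
Checking each month of 2156: Jan starts Thu (31d); Feb starts Sun (29d); Mar starts Mon (31d) ✓; Apr starts Thu (30d); May starts Sat (31d); Jun starts Tue (30d) ✓; Jul starts Thu (31d); Aug starts Sun (31d); Sep starts Wed (30d) ✓; Oct starts Fri (31d); Nov starts Mon (30d); Dec starts Wed (31d) ✓.
Five-Wednesday months: March, June, September, December → 4.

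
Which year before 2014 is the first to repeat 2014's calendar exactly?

2003

Two years share a calendar iff Jan 1 falls on the same weekday and both are leap or both are common. 2014: Jan 1 is Wednesday, common year.
2013: Jan 1 Tuesday, common
2012: Jan 1 Sunday, leap
2011: Jan 1 Saturday, common
2010: Jan 1 Friday, common
2009: Jan 1 Thursday, common
2008: Jan 1 Tuesday, leap
2007: Jan 1 Monday, common
2006: Jan 1 Sunday, common
2005: Jan 1 Saturday, common
2004: Jan 1 Thursday, leap
2003: Jan 1 Wednesday, common
2003 matches on both conditions.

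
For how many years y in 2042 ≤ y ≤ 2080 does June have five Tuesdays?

11

June has 30 days; it has five Tuesdays when Tuesday falls among the first (month-length − 28) days — i.e. when June 1 is one of Tuesday/Monday.
June 1 by year: 2042:Sun 2043:Mon✓ 2044:Wed 2045:Thu 2046:Fri 2047:Sat 2048:Mon✓ 2049:Tue✓ 2050:Wed 2051:Thu 2052:Sat 2053:Sun 2054:Mon✓ 2055:Tue✓ 2056:Thu …(9 more)… 2066:Tue✓ 2067:Wed 2068:Fri 2069:Sat 2070:Sun 2071:Mon✓ 2072:Wed 2073:Thu 2074:Fri 2075:Sat 2076:Mon✓ 2077:Tue✓ 2078:Wed 2079:Thu 2080:Sat
Years with five Tuesdays: 2043, 2048, 2049, 2054, 2055, 2060, 2065, 2066, 2071, 2076, 2077 → 11.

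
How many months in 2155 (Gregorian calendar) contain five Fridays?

A month of length L has five Fridays iff its first Friday is on day ≤ L−28 (so day 1–3 in a 31-day month, 1–2 in a 30-day month, day 1 in a leap February).
Checking each month of 2155: Jan starts Wed (31d) ✓; Feb starts Sat (28d); Mar starts Sat (31d); Apr starts Tue (30d); May starts Thu (31d) ✓; Jun starts Sun (30d); Jul starts Tue (31d); Aug starts Fri (31d) ✓; Sep starts Mon (30d); Oct starts Wed (31d) ✓; Nov starts Sat (30d); Dec starts Mon (31d).
Five-Friday months: January, May, August, October → 4.

4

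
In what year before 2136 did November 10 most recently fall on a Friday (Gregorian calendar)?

From one year to the next, a fixed date's weekday advances by 1, or by 2 when a Feb 29 lies between the two dates.
2136: November 10 is Saturday.
2135: Thursday (−2)
2134: Wednesday (−1)
2133: Tuesday (−1)
2132: Monday (−1)
2131: Saturday (−2)
2130: Friday (−1)
November 10 falls on a Friday in 2130.

2130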